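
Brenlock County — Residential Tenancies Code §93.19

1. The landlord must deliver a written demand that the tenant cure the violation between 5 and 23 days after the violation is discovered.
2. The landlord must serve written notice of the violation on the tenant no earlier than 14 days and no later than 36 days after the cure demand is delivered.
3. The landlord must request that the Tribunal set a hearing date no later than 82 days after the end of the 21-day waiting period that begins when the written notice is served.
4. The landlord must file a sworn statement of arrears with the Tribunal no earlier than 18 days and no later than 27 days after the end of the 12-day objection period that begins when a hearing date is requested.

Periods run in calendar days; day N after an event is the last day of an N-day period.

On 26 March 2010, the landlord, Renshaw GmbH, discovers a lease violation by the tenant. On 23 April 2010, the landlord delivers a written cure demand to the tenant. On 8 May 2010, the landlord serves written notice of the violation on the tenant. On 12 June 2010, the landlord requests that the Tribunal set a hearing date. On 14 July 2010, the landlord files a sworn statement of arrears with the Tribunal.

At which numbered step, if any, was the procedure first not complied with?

Step 1

Step 1 — 5 and 23 days from 26 March 2010 (when the violation is discovered) are 31 March 2010 and 18 April 2010 respectively; 23 April 2010 is 5 days past the end of the window.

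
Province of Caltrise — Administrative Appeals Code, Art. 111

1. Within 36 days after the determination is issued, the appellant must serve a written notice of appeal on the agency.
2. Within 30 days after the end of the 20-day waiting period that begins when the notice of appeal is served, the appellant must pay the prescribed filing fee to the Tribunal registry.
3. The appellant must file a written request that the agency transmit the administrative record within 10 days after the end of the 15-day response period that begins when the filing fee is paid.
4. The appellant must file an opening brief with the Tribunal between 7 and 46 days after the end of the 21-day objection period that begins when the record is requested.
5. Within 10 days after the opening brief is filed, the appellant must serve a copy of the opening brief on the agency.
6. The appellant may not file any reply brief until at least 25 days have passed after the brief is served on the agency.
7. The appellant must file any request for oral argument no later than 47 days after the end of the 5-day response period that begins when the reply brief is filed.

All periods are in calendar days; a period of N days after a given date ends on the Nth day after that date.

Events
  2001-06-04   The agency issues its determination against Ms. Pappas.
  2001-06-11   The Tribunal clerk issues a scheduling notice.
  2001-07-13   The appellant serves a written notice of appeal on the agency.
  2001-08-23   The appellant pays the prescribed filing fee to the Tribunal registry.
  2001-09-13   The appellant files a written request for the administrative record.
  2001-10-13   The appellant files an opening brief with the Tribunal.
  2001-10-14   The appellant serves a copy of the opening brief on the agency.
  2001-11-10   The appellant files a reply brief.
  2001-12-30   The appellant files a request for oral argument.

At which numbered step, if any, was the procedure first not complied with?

Step 1

Step 1 — counting 36 days from 2001-06-04 (when the determination is issued) gives a deadline of 2001-07-10; done 2001-07-13 — 3 days late.
No need to go further; step 1 was not satisfied.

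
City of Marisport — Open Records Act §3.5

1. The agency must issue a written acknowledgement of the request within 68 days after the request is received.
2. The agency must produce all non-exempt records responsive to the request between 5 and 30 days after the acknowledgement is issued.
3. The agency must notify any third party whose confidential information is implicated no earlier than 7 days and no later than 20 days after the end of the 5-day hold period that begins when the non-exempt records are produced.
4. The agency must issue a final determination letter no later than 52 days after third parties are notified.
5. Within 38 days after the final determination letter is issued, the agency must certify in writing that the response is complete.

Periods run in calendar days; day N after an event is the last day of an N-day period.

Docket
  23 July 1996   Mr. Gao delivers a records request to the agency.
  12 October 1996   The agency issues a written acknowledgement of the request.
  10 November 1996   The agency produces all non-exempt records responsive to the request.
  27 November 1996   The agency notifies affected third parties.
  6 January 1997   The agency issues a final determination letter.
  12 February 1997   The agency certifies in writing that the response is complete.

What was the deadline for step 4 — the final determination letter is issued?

18 January 1997

Step 4 runs from 27 November 1996, when third parties are notified. 52 days after 27 November 1996 is 18 January 1997.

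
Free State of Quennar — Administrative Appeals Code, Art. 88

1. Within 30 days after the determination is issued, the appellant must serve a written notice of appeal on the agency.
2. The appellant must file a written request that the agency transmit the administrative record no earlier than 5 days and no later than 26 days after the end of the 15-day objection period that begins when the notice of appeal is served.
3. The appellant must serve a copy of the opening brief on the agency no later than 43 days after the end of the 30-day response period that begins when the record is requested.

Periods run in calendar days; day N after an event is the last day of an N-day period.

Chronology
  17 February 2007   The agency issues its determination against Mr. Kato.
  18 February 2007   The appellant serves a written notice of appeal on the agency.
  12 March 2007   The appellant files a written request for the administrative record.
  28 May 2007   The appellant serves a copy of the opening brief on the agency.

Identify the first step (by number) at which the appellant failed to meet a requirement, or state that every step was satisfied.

Step 3

Step 1 — counting 30 days from 17 February 2007 (when the determination is issued) gives a deadline of 19 March 2007; 18 February 2007 is within that limit.
Step 2 — 5 and 26 days from 5 March 2007 (end of the 15-day objection period, which began when the notice of appeal is served on 18 February 2007) are 10 March 2007 and 31 March 2007 respectively; 12 March 2007 falls inside that range.
Step 3 — counting 43 days from 11 April 2007 (end of the 30-day response period, which began when the record is requested on 12 March 2007) gives a deadline of 24 May 2007; not done until 28 May 2007, 4 days after the deadline.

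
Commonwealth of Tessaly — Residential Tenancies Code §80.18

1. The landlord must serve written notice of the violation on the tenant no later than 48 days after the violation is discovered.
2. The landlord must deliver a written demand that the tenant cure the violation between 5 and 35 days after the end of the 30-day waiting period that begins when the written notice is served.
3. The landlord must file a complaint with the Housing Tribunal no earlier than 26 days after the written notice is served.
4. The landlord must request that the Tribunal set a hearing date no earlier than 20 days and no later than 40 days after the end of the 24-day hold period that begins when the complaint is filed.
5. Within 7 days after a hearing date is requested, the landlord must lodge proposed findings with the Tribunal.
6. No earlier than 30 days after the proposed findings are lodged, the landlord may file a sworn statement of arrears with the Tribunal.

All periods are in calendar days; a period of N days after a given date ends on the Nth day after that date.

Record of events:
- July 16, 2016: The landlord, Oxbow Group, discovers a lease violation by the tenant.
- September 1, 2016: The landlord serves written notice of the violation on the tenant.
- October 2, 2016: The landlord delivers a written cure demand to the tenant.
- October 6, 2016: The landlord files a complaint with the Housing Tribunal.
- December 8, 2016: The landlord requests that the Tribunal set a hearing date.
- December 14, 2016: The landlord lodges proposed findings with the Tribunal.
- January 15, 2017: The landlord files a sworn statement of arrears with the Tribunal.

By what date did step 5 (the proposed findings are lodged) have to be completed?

Step 5 runs from December 8, 2016, when a hearing date is requested. 7 days after December 8, 2016 is December 15, 2016.

December 15, 2016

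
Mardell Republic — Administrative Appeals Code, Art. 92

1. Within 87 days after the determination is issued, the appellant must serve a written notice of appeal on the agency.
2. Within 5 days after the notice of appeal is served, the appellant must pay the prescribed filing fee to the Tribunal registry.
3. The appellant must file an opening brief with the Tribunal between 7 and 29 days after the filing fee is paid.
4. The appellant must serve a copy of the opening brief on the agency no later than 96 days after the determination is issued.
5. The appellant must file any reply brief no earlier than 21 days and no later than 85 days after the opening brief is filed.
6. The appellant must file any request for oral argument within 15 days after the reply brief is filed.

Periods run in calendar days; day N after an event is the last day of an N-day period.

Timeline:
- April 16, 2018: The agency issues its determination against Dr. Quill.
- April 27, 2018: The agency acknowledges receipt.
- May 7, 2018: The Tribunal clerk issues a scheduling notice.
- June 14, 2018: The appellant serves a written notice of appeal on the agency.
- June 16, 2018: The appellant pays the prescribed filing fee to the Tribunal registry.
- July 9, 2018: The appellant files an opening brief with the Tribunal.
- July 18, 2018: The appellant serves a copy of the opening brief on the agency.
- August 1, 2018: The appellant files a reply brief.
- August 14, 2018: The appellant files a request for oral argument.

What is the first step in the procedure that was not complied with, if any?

None — every step was satisfied

Step 1: 87 days after April 16, 2018 (when the determination is issued) is July 12, 2018; completed June 14, 2018, before the deadline.
Step 2: 5 days after June 14, 2018 (when the notice of appeal is served) is June 19, 2018; done June 16, 2018 — timely.
Step 3: the window is 7–29 days after June 16, 2018 (when the filing fee is paid), so June 23, 2018 through July 15, 2018; July 9, 2018 falls inside that range.
Step 4: 96 days after April 16, 2018 (when the determination is issued) is July 21, 2018; completed July 18, 2018, before the deadline.
Step 5: the window is 21–85 days after July 9, 2018 (when the opening brief is filed), so July 30, 2018 through October 2, 2018; done August 1, 2018 — within the window.
Step 6: 15 days after August 1, 2018 (when the reply brief is filed) is August 16, 2018; completed August 14, 2018, before the deadline.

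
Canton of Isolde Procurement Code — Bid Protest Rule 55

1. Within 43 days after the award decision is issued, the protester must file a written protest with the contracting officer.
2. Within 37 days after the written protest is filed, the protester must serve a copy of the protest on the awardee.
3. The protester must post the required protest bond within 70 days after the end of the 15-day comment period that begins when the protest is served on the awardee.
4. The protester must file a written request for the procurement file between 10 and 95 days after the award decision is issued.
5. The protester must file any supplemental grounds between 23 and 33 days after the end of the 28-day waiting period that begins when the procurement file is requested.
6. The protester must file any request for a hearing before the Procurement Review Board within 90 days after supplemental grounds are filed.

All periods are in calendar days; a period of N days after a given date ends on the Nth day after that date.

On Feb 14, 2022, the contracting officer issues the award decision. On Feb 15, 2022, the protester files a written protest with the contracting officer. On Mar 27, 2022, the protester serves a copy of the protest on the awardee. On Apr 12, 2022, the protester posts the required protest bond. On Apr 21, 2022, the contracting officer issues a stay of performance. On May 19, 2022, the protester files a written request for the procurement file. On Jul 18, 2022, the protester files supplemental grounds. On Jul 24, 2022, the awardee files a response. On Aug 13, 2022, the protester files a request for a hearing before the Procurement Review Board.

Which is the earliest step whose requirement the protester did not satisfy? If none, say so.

(1) due by Feb 14, 2022 + 43 days = Mar 29, 2022; Feb 15, 2022 is within that limit.
(2) due by Feb 15, 2022 + 37 days = Mar 24, 2022; done Mar 27, 2022 — 3 days late.
The analysis stops there.

Step 2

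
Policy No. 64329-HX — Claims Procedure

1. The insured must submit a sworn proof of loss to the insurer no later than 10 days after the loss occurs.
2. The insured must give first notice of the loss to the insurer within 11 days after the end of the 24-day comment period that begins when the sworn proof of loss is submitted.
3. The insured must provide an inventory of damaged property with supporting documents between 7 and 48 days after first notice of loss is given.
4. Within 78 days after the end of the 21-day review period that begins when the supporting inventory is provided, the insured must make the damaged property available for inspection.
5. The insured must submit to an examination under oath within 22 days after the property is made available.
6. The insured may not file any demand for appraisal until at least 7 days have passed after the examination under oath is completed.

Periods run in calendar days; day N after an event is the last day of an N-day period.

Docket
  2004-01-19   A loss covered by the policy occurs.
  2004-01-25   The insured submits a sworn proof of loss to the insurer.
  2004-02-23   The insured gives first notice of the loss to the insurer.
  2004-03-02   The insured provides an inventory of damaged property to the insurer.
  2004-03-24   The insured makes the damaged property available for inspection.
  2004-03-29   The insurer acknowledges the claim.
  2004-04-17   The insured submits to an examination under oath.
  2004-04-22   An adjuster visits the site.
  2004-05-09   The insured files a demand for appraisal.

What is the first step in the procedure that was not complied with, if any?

Step 5

Step 1 — counting 10 days from 2004-01-19 (when the loss occurs) gives a deadline of 2004-01-29; done 2004-01-25 — timely.
Step 2 — counting 11 days from 2004-02-18 (end of the 24-day comment period, which began when the sworn proof of loss is submitted on 2004-01-25) gives a deadline of 2004-02-29; completed 2004-02-23, before the deadline.
Step 3 — 7 and 48 days from 2004-02-23 (when first notice of loss is given) are 2004-03-01 and 2004-04-11 respectively; done 2004-03-02 — within the window.
Step 4 — counting 78 days from 2004-03-23 (end of the 21-day review period, which began when the supporting inventory is provided on 2004-03-02) gives a deadline of 2004-06-09; done 2004-03-24 — timely.
Step 5 — counting 22 days from 2004-03-24 (when the property is made available) gives a deadline of 2004-04-15; 2004-04-17 misses that deadline by 2 days.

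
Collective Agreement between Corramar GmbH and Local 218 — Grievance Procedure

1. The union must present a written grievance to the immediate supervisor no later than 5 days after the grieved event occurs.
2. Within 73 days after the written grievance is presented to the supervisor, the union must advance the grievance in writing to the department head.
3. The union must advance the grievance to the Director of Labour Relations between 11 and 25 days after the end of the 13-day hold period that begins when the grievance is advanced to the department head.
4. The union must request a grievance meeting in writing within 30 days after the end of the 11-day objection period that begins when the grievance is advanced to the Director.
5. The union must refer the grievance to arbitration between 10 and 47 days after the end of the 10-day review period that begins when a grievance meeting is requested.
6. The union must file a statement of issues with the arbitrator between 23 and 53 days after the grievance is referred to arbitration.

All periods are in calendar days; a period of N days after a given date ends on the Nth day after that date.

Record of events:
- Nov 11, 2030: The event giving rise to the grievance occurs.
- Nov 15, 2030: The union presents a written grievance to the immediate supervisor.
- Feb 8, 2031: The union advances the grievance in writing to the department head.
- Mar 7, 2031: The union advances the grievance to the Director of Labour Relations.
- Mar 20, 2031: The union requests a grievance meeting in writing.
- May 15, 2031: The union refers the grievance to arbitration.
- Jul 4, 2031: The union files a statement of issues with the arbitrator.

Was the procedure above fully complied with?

No

Step 1 — counting 5 days from Nov 11, 2030 (when the grieved event occurs) gives a deadline of Nov 16, 2030; done Nov 15, 2030 — timely.
Step 2 — counting 73 days from Nov 15, 2030 (when the written grievance is presented to the supervisor) gives a deadline of Jan 27, 2031; done Feb 8, 2031 — 12 days late.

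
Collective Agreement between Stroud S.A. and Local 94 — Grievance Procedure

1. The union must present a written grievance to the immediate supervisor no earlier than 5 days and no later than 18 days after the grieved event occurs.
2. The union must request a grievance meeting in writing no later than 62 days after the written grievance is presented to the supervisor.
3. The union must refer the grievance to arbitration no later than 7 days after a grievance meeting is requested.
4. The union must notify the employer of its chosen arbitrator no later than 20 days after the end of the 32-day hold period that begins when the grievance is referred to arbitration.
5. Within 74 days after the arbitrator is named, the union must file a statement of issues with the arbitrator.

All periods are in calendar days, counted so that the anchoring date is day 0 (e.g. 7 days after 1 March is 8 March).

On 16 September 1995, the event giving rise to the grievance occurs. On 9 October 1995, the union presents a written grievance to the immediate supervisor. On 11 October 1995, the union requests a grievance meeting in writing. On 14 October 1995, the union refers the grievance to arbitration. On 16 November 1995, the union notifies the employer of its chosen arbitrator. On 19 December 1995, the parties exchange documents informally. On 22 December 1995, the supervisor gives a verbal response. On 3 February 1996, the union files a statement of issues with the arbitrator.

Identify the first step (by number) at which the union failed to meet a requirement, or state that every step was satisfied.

Step 1

Step 1 — 5 and 18 days from 16 September 1995 (when the grieved event occurs) are 21 September 1995 and 4 October 1995 respectively; done 9 October 1995 — 5 days after the window closed.
Later steps need not be reached.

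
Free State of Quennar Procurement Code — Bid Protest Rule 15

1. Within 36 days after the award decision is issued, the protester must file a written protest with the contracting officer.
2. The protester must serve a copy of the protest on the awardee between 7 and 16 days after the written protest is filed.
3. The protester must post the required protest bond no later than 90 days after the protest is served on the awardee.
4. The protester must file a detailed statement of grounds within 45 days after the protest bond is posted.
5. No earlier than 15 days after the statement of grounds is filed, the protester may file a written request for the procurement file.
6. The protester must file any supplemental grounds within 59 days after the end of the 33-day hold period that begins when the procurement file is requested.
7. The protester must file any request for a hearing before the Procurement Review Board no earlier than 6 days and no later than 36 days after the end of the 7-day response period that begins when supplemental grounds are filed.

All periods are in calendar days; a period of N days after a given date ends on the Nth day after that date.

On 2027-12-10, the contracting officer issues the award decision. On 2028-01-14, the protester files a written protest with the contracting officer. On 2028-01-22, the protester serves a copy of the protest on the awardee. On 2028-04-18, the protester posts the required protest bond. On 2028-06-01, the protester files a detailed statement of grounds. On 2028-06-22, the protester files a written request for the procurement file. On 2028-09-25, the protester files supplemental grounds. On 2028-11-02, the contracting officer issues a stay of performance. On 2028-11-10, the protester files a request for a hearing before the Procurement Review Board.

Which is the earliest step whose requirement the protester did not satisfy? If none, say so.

(1) due by 2027-12-10 + 36 days = 2028-01-15; done 2028-01-14 — timely.
(2) the permitted window runs from 2028-01-14 + 7 = 2028-01-21 to 2028-01-14 + 16 = 2028-01-30; done 2028-01-22, which is between those dates.
(3) due by 2028-01-22 + 90 days = 2028-04-21; completed 2028-04-18, before the deadline.
(4) due by 2028-04-18 + 45 days = 2028-06-02; done 2028-06-01 — timely.
(5) permitted from 2028-06-01 + 15 days = 2028-06-16 onward; done 2028-06-22, after the minimum wait.
(6) due by 2028-07-25 + 59 days = 2028-09-22; 2028-09-25 misses that deadline by 3 days.

Step 6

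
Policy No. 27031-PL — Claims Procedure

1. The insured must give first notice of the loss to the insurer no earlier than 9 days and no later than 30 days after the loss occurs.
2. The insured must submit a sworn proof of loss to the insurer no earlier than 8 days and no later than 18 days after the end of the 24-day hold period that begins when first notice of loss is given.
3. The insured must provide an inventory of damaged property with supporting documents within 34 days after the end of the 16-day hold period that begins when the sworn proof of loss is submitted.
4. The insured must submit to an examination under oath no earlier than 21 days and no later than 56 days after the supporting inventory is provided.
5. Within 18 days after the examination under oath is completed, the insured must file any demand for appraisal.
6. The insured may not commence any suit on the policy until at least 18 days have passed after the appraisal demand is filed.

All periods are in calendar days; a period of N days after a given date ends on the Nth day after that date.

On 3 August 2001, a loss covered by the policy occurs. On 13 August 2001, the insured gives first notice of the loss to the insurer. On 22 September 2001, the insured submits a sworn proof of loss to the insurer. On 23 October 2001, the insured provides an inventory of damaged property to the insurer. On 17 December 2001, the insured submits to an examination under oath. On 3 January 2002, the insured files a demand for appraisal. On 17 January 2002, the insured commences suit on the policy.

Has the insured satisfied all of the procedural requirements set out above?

Step 1 — 9 and 30 days from 3 August 2001 (when the loss occurs) are 12 August 2001 and 2 September 2001 respectively; done 13 August 2001, which is between those dates.
Step 2 — 8 and 18 days from 6 September 2001 (end of the 24-day hold period, which began when first notice of loss is given on 13 August 2001) are 14 September 2001 and 24 September 2001 respectively; done 22 September 2001 — within the window.
Step 3 — counting 34 days from 8 October 2001 (end of the 16-day hold period, which began when the sworn proof of loss is submitted on 22 September 2001) gives a deadline of 11 November 2001; completed 23 October 2001, before the deadline.
Step 4 — 21 and 56 days from 23 October 2001 (when the supporting inventory is provided) are 13 November 2001 and 18 December 2001 respectively; done 17 December 2001 — within the window.
Step 5 — counting 18 days from 17 December 2001 (when the examination under oath is completed) gives a deadline of 4 January 2002; done 3 January 2002 — timely.
Step 6 — must wait 18 days from 3 January 2002 (when the appraisal demand is filed), so not before 21 January 2002; acted on 17 January 2002, 4 days prematurely.
No need to go further; step 6 was not satisfied.

No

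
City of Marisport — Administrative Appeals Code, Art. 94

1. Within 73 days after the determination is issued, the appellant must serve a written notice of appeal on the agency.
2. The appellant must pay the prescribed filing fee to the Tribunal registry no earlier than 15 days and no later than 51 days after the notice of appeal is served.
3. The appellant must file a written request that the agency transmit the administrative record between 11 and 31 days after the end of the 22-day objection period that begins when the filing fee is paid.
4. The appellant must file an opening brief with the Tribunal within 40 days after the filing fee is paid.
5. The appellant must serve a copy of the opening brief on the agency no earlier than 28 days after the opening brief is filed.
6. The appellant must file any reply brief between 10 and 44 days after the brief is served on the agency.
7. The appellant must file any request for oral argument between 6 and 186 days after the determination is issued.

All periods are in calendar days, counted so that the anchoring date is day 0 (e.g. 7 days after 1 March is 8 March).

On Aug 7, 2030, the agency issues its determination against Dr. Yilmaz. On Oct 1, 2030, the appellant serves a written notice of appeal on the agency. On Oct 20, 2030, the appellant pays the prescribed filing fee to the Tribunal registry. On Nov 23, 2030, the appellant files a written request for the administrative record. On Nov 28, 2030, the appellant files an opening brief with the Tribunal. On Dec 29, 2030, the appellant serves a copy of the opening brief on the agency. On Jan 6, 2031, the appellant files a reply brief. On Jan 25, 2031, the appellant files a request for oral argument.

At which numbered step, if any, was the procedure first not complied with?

(1) due by Aug 7, 2030 + 73 days = Oct 19, 2030; Oct 1, 2030 is within that limit.
(2) the permitted window runs from Oct 1, 2030 + 15 = Oct 16, 2030 to Oct 1, 2030 + 51 = Nov 21, 2030; done Oct 20, 2030 — within the window.
(3) the permitted window runs from Nov 11, 2030 + 11 = Nov 22, 2030 to Nov 11, 2030 + 31 = Dec 12, 2030; done Nov 23, 2030 — within the window.
(4) due by Oct 20, 2030 + 40 days = Nov 29, 2030; done Nov 28, 2030 — timely.
(5) permitted from Nov 28, 2030 + 28 days = Dec 26, 2030 onward; Dec 29, 2030 is on or after that date.
(6) the permitted window runs from Dec 29, 2030 + 10 = Jan 8, 2031 to Dec 29, 2030 + 44 = Feb 11, 2031; Jan 6, 2031 is 2 days too early.
That is the first point of non-compliance.

Step 6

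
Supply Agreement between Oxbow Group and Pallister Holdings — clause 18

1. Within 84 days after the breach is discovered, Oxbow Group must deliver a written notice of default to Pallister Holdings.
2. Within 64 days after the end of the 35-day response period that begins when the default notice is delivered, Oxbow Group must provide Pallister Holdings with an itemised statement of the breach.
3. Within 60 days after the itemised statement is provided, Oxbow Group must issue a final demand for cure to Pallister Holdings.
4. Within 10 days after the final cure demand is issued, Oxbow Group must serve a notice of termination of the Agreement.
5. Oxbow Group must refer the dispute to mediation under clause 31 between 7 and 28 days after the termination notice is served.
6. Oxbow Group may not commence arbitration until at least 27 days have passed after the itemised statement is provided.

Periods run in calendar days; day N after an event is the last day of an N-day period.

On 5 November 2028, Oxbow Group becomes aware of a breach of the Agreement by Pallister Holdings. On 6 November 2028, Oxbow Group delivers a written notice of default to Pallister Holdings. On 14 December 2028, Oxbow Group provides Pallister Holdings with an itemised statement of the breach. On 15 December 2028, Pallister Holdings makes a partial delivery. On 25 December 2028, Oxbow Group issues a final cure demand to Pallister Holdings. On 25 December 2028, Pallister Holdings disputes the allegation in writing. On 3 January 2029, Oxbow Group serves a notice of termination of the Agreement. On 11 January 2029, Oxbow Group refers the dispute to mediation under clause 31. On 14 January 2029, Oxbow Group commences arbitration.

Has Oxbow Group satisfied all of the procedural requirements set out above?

Yes

Step 1: 84 days after 5 November 2028 (when the breach is discovered) is 28 January 2029; completed 6 November 2028, before the deadline.
Step 2: 64 days after 11 December 2028 (end of the 35-day response period, which began when the default notice is delivered on 6 November 2028) is 13 February 2029; done 14 December 2028 — timely.
Step 3: 60 days after 14 December 2028 (when the itemised statement is provided) is 12 February 2029; completed 25 December 2028, before the deadline.
Step 4: 10 days after 25 December 2028 (when the final cure demand is issued) is 4 January 2029; 3 January 2029 is within that limit.
Step 5: the window is 7–28 days after 3 January 2029 (when the termination notice is served), so 10 January 2029 through 31 January 2029; done 11 January 2029 — within the window.
Step 6: the earliest permitted date is 27 days after 14 December 2028 (when the itemised statement is provided), i.e. 10 January 2029; done 14 January 2029, after the minimum wait.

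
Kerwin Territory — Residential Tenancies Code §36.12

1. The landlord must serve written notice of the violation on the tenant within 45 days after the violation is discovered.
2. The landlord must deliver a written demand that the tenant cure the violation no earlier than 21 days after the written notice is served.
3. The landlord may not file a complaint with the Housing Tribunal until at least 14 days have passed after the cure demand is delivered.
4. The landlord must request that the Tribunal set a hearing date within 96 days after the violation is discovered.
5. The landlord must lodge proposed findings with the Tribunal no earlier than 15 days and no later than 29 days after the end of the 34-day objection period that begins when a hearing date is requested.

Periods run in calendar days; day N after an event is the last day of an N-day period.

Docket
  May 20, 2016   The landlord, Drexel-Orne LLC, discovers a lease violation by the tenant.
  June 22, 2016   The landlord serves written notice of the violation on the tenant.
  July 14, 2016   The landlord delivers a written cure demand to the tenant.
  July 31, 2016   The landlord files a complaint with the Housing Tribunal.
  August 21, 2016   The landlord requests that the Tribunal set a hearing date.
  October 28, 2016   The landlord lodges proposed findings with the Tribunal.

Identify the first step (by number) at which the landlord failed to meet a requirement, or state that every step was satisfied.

Step 1: 45 days after May 20, 2016 (when the violation is discovered) is July 4, 2016; completed June 22, 2016, before the deadline.
Step 2: the earliest permitted date is 21 days after June 22, 2016 (when the written notice is served), i.e. July 13, 2016; done July 14, 2016, after the minimum wait.
Step 3: the earliest permitted date is 14 days after July 14, 2016 (when the cure demand is delivered), i.e. July 28, 2016; done July 31, 2016, after the minimum wait.
Step 4: 96 days after May 20, 2016 (when the violation is discovered) is August 24, 2016; done August 21, 2016 — timely.
Step 5: the window is 15–29 days after September 24, 2016 (end of the 34-day objection period, which began when a hearing date is requested on August 21, 2016), so October 9, 2016 through October 23, 2016; October 28, 2016 is 5 days past the end of the window.
The analysis stops there.

Step 5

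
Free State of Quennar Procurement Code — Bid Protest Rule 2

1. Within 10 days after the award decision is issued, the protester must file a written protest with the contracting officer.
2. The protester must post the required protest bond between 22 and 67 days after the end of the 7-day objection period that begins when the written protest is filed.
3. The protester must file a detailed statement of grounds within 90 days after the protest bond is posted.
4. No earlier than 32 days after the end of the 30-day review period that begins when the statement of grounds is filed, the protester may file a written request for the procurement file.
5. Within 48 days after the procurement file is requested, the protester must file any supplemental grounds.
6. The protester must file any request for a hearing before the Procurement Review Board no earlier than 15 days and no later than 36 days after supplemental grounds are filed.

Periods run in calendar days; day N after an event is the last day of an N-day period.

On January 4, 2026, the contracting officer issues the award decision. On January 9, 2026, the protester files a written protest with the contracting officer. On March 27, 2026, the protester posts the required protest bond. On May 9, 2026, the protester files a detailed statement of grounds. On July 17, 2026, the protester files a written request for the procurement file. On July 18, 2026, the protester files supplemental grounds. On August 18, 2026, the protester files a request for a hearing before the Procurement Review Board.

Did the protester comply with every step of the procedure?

No

Step 1 — counting 10 days from January 4, 2026 (when the award decision is issued) gives a deadline of January 14, 2026; January 9, 2026 is within that limit.
Step 2 — 22 and 67 days from January 16, 2026 (end of the 7-day objection period, which began when the written protest is filed on January 9, 2026) are February 7, 2026 and March 24, 2026 respectively; done March 27, 2026 — 3 days after the window closed.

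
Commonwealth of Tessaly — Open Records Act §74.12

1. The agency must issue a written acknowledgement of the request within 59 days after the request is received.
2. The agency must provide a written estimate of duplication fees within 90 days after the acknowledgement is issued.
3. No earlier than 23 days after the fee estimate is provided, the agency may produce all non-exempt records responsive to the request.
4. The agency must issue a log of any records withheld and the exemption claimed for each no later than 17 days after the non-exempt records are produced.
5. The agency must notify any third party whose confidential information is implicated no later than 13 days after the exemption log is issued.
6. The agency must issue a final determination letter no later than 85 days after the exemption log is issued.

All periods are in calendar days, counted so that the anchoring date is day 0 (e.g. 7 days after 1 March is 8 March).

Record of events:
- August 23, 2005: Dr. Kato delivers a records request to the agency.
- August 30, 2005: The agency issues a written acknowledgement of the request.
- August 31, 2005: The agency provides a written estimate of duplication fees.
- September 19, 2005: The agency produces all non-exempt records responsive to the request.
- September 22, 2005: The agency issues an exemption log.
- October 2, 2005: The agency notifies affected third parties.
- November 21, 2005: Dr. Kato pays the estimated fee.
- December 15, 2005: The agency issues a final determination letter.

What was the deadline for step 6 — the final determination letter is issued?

Step 6 runs from September 22, 2005, when the exemption log is issued. 85 days after September 22, 2005 is December 16, 2005.

December 16, 2005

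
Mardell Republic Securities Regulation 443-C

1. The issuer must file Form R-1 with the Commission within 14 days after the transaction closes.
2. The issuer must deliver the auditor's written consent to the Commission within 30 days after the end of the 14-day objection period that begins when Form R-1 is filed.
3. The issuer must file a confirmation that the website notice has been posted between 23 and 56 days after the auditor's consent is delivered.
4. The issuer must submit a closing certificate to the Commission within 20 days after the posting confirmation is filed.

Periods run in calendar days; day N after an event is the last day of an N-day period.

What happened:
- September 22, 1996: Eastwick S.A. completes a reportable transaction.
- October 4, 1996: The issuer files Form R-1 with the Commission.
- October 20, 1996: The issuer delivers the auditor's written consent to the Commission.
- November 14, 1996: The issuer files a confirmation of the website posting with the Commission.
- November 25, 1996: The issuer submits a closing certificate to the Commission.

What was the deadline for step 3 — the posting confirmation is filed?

December 15, 1996

Step 3 runs from October 20, 1996, when the auditor's consent is delivered. The window is 23–56 days after October 20, 1996; it closes on December 15, 1996.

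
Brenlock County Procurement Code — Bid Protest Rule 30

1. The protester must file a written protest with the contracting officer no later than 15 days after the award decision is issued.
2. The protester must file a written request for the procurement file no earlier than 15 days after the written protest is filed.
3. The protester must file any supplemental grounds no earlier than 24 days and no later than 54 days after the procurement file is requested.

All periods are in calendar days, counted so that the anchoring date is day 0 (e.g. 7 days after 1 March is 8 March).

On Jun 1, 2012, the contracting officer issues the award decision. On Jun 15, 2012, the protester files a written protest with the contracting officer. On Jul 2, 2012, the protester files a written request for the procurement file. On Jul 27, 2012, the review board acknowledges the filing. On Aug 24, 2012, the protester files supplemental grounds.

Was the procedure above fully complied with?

Step 1: 15 days after Jun 1, 2012 (when the award decision is issued) is Jun 16, 2012; Jun 15, 2012 is within that limit.
Step 2: the earliest permitted date is 15 days after Jun 15, 2012 (when the written protest is filed), i.e. Jun 30, 2012; Jul 2, 2012 is on or after that date.
Step 3: the window is 24–54 days after Jul 2, 2012 (when the procurement file is requested), so Jul 26, 2012 through Aug 25, 2012; done Aug 24, 2012, which is between those dates.

Yes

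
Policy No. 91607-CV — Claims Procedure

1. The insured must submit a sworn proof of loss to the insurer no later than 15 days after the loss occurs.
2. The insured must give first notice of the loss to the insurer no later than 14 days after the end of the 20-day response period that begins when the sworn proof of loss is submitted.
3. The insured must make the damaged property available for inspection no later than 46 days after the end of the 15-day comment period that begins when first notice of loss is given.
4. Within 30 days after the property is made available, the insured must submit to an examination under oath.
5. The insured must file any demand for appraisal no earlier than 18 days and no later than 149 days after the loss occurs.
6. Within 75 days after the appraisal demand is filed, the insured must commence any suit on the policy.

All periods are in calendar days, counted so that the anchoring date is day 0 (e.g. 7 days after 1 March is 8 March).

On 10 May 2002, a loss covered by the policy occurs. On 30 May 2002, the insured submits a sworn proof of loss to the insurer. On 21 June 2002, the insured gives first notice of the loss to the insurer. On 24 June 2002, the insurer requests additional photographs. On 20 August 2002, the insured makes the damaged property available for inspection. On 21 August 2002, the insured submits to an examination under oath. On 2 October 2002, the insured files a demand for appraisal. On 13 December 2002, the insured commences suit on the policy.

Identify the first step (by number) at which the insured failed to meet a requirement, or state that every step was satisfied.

Step 1 — counting 15 days from 10 May 2002 (when the loss occurs) gives a deadline of 25 May 2002; 30 May 2002 misses that deadline by 5 days.

Step 1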